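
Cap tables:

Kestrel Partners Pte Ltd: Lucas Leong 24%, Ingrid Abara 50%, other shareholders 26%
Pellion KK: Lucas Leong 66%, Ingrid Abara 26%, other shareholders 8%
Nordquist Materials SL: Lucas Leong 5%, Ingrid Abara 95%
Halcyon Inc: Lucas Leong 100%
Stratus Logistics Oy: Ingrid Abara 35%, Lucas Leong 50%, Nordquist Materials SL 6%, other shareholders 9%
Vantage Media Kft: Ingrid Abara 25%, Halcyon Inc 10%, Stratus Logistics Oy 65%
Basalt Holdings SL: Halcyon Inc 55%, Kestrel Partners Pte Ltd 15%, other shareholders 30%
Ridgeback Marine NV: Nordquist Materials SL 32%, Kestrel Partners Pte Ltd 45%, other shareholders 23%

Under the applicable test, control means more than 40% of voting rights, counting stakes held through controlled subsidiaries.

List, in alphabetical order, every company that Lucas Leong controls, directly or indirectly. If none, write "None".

Lucas holds 66% of Pellion, so Lucas controls Pellion.
Lucas holds 100% of Halcyon, so Lucas controls Halcyon.
Lucas holds 50% of Stratus, so Lucas controls Stratus.
Halcyon and Stratus together hold 10% + 65% = 75% of Vantage, so Lucas controls Vantage.
Halcyon holds 55% of Basalt, so Lucas controls Basalt.
No other company's threshold is met.

Basalt Holdings SL, Halcyon Inc, Pellion KK, Stratus Logistics Oy, Vantage Media Kft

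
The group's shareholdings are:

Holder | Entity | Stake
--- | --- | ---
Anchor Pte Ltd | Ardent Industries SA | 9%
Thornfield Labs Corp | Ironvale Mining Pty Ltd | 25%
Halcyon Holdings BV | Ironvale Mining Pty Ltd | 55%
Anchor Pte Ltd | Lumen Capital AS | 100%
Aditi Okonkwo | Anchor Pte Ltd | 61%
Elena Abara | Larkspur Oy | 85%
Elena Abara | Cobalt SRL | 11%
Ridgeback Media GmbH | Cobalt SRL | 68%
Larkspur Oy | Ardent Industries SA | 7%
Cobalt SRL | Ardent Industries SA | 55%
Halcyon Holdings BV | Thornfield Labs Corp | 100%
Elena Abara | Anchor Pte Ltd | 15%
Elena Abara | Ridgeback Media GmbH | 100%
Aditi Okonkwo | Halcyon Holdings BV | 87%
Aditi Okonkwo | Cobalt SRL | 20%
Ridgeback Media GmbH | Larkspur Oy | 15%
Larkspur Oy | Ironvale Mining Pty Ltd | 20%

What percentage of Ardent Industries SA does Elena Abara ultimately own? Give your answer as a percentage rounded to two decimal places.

Elena reaches Ardent along 5 paths.
Via Ridgeback → Cobalt: 100% × 68% × 55% = 37.4%.
Via Cobalt: 11% × 55% = 6.05%.
Via Larkspur: 85% × 7% = 5.95%.
Via Ridgeback → Larkspur: 100% × 15% × 7% = 1.05%.
Via Anchor: 15% × 9% = 1.35%.
Total: 37.4% + 6.05% + 5.95% + 1.05% + 1.35% = 51.8%.
Rounded: 51.80%.

51.80%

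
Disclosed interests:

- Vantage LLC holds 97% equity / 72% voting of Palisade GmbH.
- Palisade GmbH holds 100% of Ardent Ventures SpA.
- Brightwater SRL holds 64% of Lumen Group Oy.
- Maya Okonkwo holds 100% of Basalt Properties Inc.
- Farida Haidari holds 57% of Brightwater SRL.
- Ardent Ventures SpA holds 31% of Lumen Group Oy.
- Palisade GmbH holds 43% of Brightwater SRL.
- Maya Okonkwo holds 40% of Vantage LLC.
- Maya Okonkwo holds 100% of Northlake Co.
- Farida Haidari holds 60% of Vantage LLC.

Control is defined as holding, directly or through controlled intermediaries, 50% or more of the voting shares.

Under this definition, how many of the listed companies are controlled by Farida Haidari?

Farida holds 60% of Vantage, so Farida controls Vantage.
Vantage holds 72% of Palisade, so Farida controls Palisade.
Palisade and Farida together hold 43% + 57% = 100% of Brightwater, so Farida controls Brightwater.
Palisade holds 100% of Ardent, so Farida controls Ardent.
Ardent and Brightwater together hold 31% + 64% = 95% of Lumen, so Farida controls Lumen.
No other company's threshold is met.
Farida controls 5 companies.

5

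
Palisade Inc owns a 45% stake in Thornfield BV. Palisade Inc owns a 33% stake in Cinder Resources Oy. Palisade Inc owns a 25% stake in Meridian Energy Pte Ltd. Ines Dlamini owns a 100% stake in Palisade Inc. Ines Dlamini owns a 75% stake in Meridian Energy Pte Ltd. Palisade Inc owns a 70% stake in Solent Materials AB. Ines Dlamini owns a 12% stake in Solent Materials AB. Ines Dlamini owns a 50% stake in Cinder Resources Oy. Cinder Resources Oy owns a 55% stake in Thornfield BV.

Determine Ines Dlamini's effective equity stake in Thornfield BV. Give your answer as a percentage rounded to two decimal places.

90.65%

Ines reaches Thornfield along 3 paths.
Via Cinder: 50% × 55% = 27.5%.
Via Palisade → Cinder: 100% × 33% × 55% = 18.15%.
Via Palisade: 100% × 45% = 45%.
Total: 27.5% + 18.15% + 45% = 90.65%.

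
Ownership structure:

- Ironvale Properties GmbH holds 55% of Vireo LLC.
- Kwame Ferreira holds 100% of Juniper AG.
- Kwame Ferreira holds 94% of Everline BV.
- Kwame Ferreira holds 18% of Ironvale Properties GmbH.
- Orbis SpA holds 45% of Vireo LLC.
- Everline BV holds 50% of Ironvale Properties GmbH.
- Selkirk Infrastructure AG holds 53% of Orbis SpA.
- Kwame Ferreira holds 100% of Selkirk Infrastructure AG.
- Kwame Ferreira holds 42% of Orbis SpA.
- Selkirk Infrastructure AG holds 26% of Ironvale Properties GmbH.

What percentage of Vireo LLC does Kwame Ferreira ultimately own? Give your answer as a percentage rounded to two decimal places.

Kwame reaches Vireo along 5 paths.
Via Orbis: 42% × 45% = 18.9%.
Via Selkirk → Orbis: 100% × 53% × 45% = 23.85%.
Via Ironvale: 18% × 55% = 9.9%.
Via Everline → Ironvale: 94% × 50% × 55% = 25.85%.
Via Selkirk → Ironvale: 100% × 26% × 55% = 14.3%.
Total: 18.9% + 23.85% + 9.9% + 25.85% + 14.3% = 92.8%.
Rounded: 92.80%.

92.80%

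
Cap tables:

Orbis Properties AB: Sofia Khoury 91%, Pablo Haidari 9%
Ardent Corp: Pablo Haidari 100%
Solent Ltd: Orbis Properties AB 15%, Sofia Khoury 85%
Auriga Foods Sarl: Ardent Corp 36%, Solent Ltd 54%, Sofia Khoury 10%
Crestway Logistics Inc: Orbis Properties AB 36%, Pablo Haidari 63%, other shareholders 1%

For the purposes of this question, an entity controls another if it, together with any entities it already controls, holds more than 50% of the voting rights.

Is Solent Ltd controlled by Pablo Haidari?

Pablo holds 100% of Ardent, so Pablo controls Ardent.
Pablo holds 63% of Crestway, so Pablo controls Crestway.
Neither Pablo nor any entity Pablo controls holds any voting interest in Solent.
So Pablo does not control Solent.

No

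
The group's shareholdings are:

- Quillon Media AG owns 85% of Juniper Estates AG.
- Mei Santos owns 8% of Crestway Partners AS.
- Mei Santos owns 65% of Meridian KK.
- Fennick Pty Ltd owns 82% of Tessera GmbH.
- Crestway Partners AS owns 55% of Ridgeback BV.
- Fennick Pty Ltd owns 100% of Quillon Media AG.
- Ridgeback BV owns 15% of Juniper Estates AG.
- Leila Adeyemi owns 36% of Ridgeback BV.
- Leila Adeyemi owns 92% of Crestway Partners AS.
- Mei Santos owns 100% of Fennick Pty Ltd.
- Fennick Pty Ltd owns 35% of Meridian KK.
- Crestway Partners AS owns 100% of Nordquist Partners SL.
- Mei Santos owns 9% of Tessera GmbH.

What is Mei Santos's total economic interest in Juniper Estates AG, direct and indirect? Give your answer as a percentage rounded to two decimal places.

85.66%

Mei reaches Juniper along 2 paths.
Via Fennick → Quillon: 100% × 100% × 85% = 85%.
Via Crestway → Ridgeback: 8% × 55% × 15% = 0.66%.
Total: 85% + 0.66% = 85.66%.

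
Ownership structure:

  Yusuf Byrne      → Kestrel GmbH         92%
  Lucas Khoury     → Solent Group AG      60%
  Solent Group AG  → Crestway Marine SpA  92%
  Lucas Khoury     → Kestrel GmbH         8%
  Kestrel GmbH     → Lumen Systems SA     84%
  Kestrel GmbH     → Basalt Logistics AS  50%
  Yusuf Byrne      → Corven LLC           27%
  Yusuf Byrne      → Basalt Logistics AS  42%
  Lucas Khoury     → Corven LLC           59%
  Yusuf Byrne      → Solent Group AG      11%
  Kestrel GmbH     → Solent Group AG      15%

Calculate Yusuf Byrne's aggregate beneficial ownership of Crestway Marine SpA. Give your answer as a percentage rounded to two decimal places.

Yusuf reaches Crestway along 2 paths.
Via Kestrel → Solent: 92% × 15% × 92% = 12.696%.
Via Solent: 11% × 92% = 10.12%.
Total: 12.696% + 10.12% = 22.816%.
Rounded: 22.82%.

22.82%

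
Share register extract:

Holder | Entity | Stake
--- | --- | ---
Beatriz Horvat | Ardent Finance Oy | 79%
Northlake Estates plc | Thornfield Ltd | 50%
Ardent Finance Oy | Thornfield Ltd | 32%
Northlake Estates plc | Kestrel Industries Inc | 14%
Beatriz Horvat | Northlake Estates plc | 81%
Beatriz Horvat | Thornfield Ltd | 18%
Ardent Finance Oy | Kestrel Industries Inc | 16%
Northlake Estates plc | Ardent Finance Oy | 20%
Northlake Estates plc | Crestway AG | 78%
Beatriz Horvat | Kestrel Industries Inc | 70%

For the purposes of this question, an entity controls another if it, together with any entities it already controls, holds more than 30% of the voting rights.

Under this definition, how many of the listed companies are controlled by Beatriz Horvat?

5

Beatriz holds 81% of Northlake, so Beatriz controls Northlake.
Beatriz and Northlake together hold 79% + 20% = 99% of Ardent, so Beatriz controls Ardent.
Northlake and Beatriz and Ardent together hold 14% + 70% + 16% = 100% of Kestrel, so Beatriz controls Kestrel.
Northlake holds 78% of Crestway, so Beatriz controls Crestway.
Northlake and Ardent and Beatriz together hold 50% + 32% + 18% = 100% of Thornfield, so Beatriz controls Thornfield.
Beatriz controls 5 companies.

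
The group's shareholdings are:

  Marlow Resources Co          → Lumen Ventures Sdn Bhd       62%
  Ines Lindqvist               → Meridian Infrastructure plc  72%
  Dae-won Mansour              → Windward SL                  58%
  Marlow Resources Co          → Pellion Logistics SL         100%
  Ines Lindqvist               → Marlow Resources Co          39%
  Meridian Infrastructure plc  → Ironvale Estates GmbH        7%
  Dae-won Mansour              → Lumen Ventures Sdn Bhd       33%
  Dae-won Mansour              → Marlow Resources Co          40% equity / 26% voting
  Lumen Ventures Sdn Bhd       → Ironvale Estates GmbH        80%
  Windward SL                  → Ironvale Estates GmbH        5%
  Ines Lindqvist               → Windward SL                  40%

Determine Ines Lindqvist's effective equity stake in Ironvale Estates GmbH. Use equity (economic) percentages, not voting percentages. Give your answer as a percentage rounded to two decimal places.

26.38%

Ines reaches Ironvale along 3 paths.
Via Meridian: 72% × 7% = 5.04%.
Via Windward: 40% × 5% = 2%.
Via Marlow → Lumen: 39% × 62% × 80% = 19.344%.
Total: 5.04% + 2% + 19.344% = 26.384%.
Rounded: 26.38%.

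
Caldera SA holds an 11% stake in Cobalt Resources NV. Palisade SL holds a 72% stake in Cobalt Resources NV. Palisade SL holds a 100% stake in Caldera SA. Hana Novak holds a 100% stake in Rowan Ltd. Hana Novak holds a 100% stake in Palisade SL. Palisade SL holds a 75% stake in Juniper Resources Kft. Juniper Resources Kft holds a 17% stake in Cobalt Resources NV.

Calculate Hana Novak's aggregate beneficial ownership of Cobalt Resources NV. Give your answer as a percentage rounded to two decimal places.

Hana reaches Cobalt along 3 paths.
Via Palisade → Juniper: 100% × 75% × 17% = 12.75%.
Via Palisade → Caldera: 100% × 100% × 11% = 11%.
Via Palisade: 100% × 72% = 72%.
Total: 12.75% + 11% + 72% = 95.75%.

95.75%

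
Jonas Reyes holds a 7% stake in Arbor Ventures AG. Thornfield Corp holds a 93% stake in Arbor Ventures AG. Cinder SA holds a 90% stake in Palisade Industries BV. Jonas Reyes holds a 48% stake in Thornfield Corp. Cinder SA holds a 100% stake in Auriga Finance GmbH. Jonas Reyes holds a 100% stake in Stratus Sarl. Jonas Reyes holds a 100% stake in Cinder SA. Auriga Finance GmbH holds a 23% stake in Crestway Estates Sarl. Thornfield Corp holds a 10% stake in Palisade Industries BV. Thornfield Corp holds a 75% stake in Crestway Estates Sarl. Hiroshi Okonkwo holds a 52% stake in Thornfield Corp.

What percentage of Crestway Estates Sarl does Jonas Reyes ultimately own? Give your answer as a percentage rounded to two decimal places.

Jonas reaches Crestway along 2 paths.
Via Thornfield: 48% × 75% = 36%.
Via Cinder → Auriga: 100% × 100% × 23% = 23%.
Total: 36% + 23% = 59%.
Rounded: 59.00%.

59.00%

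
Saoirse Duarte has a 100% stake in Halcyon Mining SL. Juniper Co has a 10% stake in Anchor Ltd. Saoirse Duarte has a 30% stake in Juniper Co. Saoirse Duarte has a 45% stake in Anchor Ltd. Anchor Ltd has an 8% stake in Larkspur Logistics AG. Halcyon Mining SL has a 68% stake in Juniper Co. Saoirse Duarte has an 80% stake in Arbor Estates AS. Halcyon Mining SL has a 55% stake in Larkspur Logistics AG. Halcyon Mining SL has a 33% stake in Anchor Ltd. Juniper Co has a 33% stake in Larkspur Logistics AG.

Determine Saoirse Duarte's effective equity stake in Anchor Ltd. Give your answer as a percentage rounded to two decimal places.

87.80%

Saoirse reaches Anchor along 4 paths.
Via Halcyon: 100% × 33% = 33%.
Direct stake: 45% = 45%.
Via Juniper: 30% × 10% = 3%.
Via Halcyon → Juniper: 100% × 68% × 10% = 6.8%.
Total: 33% + 45% + 3% + 6.8% = 87.8%.
Rounded: 87.80%.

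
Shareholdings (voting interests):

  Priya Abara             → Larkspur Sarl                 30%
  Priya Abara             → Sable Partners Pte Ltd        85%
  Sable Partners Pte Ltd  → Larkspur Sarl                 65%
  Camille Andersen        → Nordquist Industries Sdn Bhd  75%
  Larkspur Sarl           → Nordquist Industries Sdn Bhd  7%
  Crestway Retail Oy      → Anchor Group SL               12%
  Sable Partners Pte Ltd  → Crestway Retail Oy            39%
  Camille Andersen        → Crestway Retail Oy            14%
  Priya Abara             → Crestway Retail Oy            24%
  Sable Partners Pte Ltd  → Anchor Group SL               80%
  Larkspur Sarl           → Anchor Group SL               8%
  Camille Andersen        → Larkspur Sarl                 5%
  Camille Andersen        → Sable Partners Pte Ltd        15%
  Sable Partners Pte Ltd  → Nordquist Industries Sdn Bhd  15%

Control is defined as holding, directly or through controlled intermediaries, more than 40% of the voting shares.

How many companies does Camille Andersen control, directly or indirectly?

Camille holds 75% of Nordquist, so Camille controls Nordquist.
No other company's threshold is met.
Camille controls 1 company.

1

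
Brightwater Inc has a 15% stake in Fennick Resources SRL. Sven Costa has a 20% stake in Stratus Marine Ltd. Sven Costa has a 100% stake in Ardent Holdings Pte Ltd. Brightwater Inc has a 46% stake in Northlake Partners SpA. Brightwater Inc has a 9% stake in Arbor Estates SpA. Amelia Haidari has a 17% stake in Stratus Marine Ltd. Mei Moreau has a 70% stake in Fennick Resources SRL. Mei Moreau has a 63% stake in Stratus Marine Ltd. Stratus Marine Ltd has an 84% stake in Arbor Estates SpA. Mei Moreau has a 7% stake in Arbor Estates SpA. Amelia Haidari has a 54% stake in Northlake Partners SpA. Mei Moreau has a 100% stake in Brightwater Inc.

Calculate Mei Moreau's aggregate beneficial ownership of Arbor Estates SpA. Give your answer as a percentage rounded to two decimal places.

68.92%

Mei reaches Arbor along 3 paths.
Direct stake: 7% = 7%.
Via Brightwater: 100% × 9% = 9%.
Via Stratus: 63% × 84% = 52.92%.
Total: 7% + 9% + 52.92% = 68.92%.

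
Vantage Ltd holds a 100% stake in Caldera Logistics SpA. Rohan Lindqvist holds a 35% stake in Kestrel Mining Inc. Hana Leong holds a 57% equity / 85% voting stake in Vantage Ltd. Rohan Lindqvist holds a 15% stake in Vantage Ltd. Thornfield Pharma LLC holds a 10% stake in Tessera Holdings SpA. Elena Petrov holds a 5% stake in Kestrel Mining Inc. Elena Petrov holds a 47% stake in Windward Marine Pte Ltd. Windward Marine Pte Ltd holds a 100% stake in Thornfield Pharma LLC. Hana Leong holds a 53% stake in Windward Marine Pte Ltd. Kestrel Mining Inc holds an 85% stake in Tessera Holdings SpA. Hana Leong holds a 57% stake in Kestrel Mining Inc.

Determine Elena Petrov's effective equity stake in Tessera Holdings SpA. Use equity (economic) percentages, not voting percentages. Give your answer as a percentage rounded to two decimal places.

8.95%

Elena reaches Tessera along 2 paths.
Via Kestrel: 5% × 85% = 4.25%.
Via Windward → Thornfield: 47% × 100% × 10% = 4.7%.
Total: 4.25% + 4.7% = 8.95%.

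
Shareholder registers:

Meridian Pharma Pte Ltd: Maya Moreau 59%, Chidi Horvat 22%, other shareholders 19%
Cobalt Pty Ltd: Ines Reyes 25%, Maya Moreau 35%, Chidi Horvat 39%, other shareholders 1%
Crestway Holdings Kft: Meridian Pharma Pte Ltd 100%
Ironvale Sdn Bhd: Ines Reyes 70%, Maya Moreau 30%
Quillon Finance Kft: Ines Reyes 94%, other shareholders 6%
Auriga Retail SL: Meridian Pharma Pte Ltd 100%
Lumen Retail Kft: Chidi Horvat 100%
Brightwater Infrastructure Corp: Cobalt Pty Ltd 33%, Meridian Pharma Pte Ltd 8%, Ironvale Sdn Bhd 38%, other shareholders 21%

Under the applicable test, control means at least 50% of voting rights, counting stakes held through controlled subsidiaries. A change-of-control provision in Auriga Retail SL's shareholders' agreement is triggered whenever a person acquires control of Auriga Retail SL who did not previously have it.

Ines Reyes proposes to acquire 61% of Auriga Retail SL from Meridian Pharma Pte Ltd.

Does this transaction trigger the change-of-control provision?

The purchase adds only to Ines's holdings (Meridian's stake shrinks), so Ines is the only person who could newly come to control Auriga.
Ines holds 70% of Ironvale, so Ines controls Ironvale.
Ines holds 94% of Quillon, so Ines controls Quillon.
Neither Ines nor any entity Ines controls holds any voting interest in Auriga.
So before the transaction, Ines does not control Auriga.
After the purchase, Ines holds 61% of Auriga directly, and Meridian's stake falls to 39%.
Ines holds 61% of Auriga, so Ines controls Auriga.
Ines did not control Auriga before and does after, so the clause is triggered.

Yes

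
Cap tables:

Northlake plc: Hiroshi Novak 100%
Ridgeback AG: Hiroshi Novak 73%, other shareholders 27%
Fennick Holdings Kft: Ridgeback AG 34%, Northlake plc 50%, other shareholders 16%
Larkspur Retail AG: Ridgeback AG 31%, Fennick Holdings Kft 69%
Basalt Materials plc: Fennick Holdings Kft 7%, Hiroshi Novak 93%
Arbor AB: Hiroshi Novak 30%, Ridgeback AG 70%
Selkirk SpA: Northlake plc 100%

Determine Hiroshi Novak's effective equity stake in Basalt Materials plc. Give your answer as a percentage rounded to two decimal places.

Hiroshi reaches Basalt along 3 paths.
Via Ridgeback → Fennick: 73% × 34% × 7% = 1.7374%.
Via Northlake → Fennick: 100% × 50% × 7% = 3.5%.
Direct stake: 93% = 93%.
Total: 1.7374% + 3.5% + 93% = 98.2374%.
Rounded: 98.24%.

98.24%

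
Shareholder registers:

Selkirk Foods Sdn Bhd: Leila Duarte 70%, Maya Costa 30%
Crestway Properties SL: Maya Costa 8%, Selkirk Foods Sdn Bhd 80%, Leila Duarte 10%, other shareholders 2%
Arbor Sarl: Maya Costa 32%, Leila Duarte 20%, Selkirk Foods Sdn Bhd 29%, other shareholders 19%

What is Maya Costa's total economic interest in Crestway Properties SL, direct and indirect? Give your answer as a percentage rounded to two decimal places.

Maya reaches Crestway along 2 paths.
Direct stake: 8% = 8%.
Via Selkirk: 30% × 80% = 24%.
Total: 8% + 24% = 32%.
Rounded: 32.00%.

32.00%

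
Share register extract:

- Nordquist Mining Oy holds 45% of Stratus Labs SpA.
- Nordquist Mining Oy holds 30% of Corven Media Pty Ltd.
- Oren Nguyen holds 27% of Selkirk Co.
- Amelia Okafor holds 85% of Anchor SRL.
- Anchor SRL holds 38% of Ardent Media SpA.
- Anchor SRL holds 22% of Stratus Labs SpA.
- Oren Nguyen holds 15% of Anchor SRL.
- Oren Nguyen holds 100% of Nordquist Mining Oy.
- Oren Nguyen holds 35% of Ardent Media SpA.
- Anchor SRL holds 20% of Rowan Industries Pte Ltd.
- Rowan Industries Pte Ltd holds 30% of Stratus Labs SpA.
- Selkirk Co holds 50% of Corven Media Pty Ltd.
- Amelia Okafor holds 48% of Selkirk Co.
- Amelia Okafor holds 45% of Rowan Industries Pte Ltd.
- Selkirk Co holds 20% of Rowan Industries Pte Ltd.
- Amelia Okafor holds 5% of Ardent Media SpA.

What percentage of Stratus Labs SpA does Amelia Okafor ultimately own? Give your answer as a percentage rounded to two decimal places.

40.18%

Amelia reaches Stratus along 4 paths.
Via Anchor → Rowan: 85% × 20% × 30% = 5.1%.
Via Selkirk → Rowan: 48% × 20% × 30% = 2.88%.
Via Rowan: 45% × 30% = 13.5%.
Via Anchor: 85% × 22% = 18.7%.
Total: 5.1% + 2.88% + 13.5% + 18.7% = 40.18%.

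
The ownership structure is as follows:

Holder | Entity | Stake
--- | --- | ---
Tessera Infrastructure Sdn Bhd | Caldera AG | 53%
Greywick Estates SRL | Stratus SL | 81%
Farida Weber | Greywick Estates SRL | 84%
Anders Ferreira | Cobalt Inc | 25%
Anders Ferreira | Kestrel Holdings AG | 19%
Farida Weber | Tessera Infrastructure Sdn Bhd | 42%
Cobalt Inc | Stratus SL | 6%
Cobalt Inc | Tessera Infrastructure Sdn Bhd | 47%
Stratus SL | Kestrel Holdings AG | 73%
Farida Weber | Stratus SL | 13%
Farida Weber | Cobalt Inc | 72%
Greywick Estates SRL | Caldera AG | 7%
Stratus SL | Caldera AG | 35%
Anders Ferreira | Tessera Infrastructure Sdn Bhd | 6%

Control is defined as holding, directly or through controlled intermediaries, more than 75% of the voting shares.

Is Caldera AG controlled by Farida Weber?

Farida holds 84% of Greywick, so Farida controls Greywick.
Greywick and Farida together hold 81% + 13% = 94% of Stratus, so Farida controls Stratus.
In Caldera, Farida's side holds only 35% + 7% = 42%, not > 75%.
So Farida does not control Caldera.

No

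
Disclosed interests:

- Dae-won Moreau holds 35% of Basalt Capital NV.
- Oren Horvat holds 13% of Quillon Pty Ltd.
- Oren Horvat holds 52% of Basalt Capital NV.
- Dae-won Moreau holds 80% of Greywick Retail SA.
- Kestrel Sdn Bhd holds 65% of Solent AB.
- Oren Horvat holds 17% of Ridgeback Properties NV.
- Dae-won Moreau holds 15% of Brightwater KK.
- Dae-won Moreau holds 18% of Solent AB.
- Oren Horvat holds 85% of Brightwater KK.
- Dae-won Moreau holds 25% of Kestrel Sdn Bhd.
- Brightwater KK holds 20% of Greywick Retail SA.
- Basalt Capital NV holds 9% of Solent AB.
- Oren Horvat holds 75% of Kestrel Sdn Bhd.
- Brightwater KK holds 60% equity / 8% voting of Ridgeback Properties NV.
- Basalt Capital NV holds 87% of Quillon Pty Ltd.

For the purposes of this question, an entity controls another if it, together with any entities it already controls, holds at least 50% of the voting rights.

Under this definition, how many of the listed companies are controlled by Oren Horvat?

5

Oren holds 52% of Basalt, so Oren controls Basalt.
Oren holds 85% of Brightwater, so Oren controls Brightwater.
Oren and Basalt together hold 13% + 87% = 100% of Quillon, so Oren controls Quillon.
Oren holds 75% of Kestrel, so Oren controls Kestrel.
Basalt and Kestrel together hold 9% + 65% = 74% of Solent, so Oren controls Solent.
No other company's threshold is met.
Oren controls 5 companies.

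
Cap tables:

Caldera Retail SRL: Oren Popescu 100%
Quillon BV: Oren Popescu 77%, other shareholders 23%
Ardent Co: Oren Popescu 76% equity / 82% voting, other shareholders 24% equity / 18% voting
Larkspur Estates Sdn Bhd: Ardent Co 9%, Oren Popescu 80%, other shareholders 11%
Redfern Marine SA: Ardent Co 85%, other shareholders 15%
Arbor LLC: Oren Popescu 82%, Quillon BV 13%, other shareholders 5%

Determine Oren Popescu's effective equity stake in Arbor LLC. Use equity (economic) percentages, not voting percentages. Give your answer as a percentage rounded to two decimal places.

92.01%

Oren reaches Arbor along 2 paths.
Direct stake: 82% = 82%.
Via Quillon: 77% × 13% = 10.01%.
Total: 82% + 10.01% = 92.01%.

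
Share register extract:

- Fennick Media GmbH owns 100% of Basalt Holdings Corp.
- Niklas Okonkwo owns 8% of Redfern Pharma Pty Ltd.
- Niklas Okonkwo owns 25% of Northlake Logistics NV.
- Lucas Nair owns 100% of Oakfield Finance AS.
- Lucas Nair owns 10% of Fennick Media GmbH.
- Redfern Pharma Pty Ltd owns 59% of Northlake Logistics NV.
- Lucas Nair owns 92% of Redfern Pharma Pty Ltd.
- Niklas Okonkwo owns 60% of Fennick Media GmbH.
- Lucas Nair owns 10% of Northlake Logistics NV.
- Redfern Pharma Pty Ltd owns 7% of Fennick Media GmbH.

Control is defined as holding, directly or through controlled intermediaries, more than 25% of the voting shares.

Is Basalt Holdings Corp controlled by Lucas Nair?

No

Lucas holds 92% of Redfern, so Lucas controls Redfern.
Redfern and Lucas together hold 59% + 10% = 69% of Northlake, so Lucas controls Northlake.
Lucas holds 100% of Oakfield, so Lucas controls Oakfield.
Neither Lucas nor any entity Lucas controls holds any voting interest in Basalt.
So Lucas does not control Basalt.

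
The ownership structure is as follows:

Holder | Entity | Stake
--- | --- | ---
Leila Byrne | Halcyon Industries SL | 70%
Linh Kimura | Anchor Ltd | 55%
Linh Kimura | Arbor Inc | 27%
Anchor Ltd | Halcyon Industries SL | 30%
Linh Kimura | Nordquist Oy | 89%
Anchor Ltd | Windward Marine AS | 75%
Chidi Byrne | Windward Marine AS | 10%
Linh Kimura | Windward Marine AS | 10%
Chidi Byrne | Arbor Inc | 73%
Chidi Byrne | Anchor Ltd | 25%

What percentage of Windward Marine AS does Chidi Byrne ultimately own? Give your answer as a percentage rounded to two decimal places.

28.75%

Chidi reaches Windward along 2 paths.
Direct stake: 10% = 10%.
Via Anchor: 25% × 75% = 18.75%.
Total: 10% + 18.75% = 28.75%.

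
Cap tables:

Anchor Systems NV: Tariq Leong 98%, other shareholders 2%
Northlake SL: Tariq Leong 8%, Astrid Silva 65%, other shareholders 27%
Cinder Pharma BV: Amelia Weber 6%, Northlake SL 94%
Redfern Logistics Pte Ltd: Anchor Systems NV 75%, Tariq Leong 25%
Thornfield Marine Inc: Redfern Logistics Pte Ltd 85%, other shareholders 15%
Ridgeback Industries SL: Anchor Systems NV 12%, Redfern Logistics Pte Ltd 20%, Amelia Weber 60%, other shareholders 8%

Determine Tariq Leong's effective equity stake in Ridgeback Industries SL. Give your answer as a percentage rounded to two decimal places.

Tariq reaches Ridgeback along 3 paths.
Via Anchor: 98% × 12% = 11.76%.
Via Anchor → Redfern: 98% × 75% × 20% = 14.7%.
Via Redfern: 25% × 20% = 5%.
Total: 11.76% + 14.7% + 5% = 31.46%.

31.46%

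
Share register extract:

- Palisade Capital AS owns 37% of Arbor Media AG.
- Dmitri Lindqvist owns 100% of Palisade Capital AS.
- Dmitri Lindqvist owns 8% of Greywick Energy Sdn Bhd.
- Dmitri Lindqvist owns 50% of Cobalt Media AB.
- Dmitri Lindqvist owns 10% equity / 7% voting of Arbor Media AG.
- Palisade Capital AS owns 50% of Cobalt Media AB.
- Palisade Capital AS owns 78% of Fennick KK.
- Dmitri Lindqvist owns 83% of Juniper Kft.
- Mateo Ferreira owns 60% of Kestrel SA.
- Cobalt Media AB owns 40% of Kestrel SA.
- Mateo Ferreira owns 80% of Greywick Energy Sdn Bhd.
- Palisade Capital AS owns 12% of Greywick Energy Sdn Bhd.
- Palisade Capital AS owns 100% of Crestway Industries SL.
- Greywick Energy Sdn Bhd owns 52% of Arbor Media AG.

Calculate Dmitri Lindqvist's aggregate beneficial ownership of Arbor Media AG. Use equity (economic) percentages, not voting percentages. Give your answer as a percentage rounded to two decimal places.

Dmitri reaches Arbor along 4 paths.
Direct stake: 10% = 10%.
Via Palisade → Greywick: 100% × 12% × 52% = 6.24%.
Via Greywick: 8% × 52% = 4.16%.
Via Palisade: 100% × 37% = 37%.
Total: 10% + 6.24% + 4.16% + 37% = 57.4%.
Rounded: 57.40%.

57.40%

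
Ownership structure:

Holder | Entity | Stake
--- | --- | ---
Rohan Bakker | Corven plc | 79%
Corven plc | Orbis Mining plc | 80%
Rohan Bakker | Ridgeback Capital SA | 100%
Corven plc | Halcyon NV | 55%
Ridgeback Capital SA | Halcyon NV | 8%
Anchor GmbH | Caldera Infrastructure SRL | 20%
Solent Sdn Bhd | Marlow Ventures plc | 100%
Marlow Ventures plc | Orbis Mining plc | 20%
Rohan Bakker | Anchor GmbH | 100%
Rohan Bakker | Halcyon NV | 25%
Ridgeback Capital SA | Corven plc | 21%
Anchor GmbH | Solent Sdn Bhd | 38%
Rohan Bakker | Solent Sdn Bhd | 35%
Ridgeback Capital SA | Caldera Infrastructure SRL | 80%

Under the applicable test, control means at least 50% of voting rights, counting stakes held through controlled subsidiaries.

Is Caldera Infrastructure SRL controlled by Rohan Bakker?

Yes

Rohan holds 100% of Ridgeback, so Rohan controls Ridgeback.
Rohan holds 100% of Anchor, so Rohan controls Anchor.
Ridgeback and Anchor together hold 80% + 20% = 100% of Caldera, so Rohan controls Caldera.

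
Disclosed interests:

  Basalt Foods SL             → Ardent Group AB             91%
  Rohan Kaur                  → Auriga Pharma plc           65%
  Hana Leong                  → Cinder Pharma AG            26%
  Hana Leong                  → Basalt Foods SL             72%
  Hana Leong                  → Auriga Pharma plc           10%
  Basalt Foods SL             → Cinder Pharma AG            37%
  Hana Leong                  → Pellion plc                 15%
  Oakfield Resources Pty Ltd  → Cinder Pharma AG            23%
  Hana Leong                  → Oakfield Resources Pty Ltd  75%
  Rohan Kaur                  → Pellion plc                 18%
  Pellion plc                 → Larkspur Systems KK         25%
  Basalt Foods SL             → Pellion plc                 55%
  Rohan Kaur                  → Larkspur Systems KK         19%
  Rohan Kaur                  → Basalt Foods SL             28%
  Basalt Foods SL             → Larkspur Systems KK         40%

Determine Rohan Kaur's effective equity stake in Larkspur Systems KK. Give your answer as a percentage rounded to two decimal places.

38.55%

Rohan reaches Larkspur along 4 paths.
Via Basalt → Pellion: 28% × 55% × 25% = 3.85%.
Via Pellion: 18% × 25% = 4.5%.
Direct stake: 19% = 19%.
Via Basalt: 28% × 40% = 11.2%.
Total: 3.85% + 4.5% + 19% + 11.2% = 38.55%.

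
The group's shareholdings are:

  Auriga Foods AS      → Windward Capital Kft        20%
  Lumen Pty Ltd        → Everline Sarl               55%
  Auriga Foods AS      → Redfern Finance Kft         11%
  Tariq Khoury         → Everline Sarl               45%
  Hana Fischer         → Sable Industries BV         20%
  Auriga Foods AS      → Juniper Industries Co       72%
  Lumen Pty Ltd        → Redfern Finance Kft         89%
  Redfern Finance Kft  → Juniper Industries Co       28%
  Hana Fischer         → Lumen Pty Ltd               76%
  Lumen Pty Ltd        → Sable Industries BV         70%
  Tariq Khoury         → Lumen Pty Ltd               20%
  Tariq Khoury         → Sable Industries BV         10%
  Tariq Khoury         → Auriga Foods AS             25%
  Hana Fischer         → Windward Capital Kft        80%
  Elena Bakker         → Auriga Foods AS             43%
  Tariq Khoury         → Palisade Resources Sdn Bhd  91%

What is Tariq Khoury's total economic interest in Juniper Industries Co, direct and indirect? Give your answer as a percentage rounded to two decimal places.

23.75%

Tariq reaches Juniper along 3 paths.
Via Auriga → Redfern: 25% × 11% × 28% = 0.77%.
Via Lumen → Redfern: 20% × 89% × 28% = 4.984%.
Via Auriga: 25% × 72% = 18%.
Total: 0.77% + 4.984% + 18% = 23.754%.
Rounded: 23.75%.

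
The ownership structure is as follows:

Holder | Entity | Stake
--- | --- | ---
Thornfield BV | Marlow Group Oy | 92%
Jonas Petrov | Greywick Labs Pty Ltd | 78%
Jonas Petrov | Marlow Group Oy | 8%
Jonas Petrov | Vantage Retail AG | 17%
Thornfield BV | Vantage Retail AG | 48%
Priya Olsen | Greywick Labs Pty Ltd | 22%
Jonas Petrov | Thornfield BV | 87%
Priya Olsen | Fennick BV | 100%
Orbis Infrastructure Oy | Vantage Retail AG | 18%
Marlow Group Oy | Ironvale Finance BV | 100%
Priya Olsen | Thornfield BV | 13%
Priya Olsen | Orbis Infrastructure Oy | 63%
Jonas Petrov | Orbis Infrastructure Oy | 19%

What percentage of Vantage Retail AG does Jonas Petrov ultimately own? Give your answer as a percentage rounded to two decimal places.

Jonas reaches Vantage along 3 paths.
Direct stake: 17% = 17%.
Via Orbis: 19% × 18% = 3.42%.
Via Thornfield: 87% × 48% = 41.76%.
Total: 17% + 3.42% + 41.76% = 62.18%.

62.18%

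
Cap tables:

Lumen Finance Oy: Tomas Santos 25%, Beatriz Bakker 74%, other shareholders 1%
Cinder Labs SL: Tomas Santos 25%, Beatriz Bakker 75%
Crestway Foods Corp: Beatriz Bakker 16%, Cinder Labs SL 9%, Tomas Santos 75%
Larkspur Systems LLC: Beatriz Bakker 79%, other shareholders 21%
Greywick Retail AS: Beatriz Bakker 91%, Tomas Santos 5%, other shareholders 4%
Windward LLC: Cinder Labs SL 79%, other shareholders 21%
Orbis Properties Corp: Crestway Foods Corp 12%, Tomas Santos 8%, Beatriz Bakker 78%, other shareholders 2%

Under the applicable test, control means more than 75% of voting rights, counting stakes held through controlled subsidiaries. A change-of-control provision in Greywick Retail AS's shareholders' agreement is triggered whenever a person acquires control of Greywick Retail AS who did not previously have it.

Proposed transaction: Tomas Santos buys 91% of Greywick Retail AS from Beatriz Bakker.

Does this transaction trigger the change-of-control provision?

The purchase adds only to Tomas's holdings (Beatriz's stake shrinks), so Tomas is the only person who could newly come to control Greywick.
Tomas's largest direct stake is 75% in Crestway, which does not meet the threshold, so Tomas controls no company.
In Greywick, Tomas's side holds only 5%, not > 75%.
So before the transaction, Tomas does not control Greywick.
After the purchase, Tomas's direct stake in Greywick rises to 5% + 91% = 96%, and Beatriz's stake falls to 0%.
Tomas holds 96% of Greywick, so Tomas controls Greywick.
Tomas did not control Greywick before and does after, so the clause is triggered.

Yes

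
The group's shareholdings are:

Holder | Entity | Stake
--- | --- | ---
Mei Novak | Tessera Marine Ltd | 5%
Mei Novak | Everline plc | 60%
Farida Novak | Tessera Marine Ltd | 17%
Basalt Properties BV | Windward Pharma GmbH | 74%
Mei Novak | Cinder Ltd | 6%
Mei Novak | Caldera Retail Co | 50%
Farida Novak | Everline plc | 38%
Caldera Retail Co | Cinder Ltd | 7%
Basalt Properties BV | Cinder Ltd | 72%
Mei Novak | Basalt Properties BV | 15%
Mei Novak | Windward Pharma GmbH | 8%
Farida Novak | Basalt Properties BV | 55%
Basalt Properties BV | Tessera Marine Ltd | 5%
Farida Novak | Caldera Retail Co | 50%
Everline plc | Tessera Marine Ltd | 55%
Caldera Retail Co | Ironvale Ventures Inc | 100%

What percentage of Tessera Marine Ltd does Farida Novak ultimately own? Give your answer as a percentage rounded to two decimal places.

Farida reaches Tessera along 3 paths.
Direct stake: 17% = 17%.
Via Everline: 38% × 55% = 20.9%.
Via Basalt: 55% × 5% = 2.75%.
Total: 17% + 20.9% + 2.75% = 40.65%.

40.65%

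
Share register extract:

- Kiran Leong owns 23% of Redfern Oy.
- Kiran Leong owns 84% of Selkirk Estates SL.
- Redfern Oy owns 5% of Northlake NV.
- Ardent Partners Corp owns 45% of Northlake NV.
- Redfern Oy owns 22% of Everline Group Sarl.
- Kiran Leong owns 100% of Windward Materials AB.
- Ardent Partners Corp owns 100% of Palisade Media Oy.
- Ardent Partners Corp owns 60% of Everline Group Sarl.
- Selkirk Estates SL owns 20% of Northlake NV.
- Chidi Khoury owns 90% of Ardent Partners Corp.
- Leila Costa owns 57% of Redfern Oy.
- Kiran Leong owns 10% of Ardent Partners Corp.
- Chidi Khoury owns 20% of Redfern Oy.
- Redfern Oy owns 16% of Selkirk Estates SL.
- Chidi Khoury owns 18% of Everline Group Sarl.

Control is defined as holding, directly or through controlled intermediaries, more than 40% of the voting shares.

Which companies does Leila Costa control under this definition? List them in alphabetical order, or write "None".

Redfern Oy

Leila holds 57% of Redfern, so Leila controls Redfern.
No other company's threshold is met.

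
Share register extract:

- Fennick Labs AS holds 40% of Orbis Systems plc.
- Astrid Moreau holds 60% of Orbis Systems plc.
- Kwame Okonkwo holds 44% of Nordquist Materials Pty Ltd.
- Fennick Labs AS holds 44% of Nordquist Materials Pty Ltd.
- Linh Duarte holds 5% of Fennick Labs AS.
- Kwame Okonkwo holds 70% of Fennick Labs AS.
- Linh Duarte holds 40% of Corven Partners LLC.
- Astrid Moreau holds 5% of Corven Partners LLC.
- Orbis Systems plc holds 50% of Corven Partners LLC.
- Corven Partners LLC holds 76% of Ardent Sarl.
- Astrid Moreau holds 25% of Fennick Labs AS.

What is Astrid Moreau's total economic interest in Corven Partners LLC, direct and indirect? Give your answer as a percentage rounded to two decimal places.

Astrid reaches Corven along 3 paths.
Via Orbis: 60% × 50% = 30%.
Via Fennick → Orbis: 25% × 40% × 50% = 5%.
Direct stake: 5% = 5%.
Total: 30% + 5% + 5% = 40%.
Rounded: 40.00%.

40.00%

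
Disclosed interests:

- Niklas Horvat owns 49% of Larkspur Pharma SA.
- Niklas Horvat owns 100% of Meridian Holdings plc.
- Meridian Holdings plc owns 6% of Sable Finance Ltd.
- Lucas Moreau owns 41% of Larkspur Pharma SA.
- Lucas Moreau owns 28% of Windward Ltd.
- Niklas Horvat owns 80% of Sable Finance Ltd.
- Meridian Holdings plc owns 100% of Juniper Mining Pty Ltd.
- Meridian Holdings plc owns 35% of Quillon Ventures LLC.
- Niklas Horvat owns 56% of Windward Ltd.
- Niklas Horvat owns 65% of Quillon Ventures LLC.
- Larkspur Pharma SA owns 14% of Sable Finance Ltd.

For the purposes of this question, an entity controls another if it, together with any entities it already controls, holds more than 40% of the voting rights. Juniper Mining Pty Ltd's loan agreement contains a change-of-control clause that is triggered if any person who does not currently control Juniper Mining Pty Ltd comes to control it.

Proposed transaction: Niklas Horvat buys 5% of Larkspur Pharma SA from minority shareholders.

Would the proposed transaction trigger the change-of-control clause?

No

The purchase changes only Niklas's holdings, so Niklas is the only person who could newly come to control Juniper.
Niklas holds 100% of Meridian, so Niklas controls Meridian.
Meridian holds 100% of Juniper, so Niklas controls Juniper.
So Niklas already controls Juniper before the transaction.
After the purchase, Niklas's direct stake in Larkspur rises to 49% + 5% = 54%.
Niklas controlled Juniper already, so this is not a new person acquiring control; every other person's position is unchanged or reduced.
No new person acquires control, so the clause is not triggered.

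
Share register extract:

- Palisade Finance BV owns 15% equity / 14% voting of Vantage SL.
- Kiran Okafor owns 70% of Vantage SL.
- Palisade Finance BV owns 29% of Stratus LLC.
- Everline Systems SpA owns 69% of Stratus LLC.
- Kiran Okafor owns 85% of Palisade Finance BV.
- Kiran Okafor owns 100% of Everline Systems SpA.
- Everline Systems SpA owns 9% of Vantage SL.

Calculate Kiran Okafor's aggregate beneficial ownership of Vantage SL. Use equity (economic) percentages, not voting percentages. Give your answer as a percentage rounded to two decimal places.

Kiran reaches Vantage along 3 paths.
Direct stake: 70% = 70%.
Via Everline: 100% × 9% = 9%.
Via Palisade: 85% × 15% = 12.75%.
Total: 70% + 9% + 12.75% = 91.75%.

91.75%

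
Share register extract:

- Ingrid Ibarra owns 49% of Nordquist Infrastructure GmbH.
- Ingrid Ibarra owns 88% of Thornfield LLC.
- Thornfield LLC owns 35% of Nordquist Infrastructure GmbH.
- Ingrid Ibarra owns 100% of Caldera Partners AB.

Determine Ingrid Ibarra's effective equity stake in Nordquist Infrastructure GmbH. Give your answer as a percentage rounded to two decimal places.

Ingrid reaches Nordquist along 2 paths.
Direct stake: 49% = 49%.
Via Thornfield: 88% × 35% = 30.8%.
Total: 49% + 30.8% = 79.8%.
Rounded: 79.80%.

79.80%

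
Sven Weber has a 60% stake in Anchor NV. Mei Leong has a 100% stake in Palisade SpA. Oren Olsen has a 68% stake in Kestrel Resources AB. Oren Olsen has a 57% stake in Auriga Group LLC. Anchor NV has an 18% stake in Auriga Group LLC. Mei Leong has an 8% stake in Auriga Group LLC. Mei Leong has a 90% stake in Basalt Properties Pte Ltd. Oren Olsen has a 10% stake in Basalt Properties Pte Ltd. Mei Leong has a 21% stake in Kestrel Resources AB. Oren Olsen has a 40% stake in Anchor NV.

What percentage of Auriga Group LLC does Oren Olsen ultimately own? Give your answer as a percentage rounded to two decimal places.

64.20%

Oren reaches Auriga along 2 paths.
Direct stake: 57% = 57%.
Via Anchor: 40% × 18% = 7.2%.
Total: 57% + 7.2% = 64.2%.
Rounded: 64.20%.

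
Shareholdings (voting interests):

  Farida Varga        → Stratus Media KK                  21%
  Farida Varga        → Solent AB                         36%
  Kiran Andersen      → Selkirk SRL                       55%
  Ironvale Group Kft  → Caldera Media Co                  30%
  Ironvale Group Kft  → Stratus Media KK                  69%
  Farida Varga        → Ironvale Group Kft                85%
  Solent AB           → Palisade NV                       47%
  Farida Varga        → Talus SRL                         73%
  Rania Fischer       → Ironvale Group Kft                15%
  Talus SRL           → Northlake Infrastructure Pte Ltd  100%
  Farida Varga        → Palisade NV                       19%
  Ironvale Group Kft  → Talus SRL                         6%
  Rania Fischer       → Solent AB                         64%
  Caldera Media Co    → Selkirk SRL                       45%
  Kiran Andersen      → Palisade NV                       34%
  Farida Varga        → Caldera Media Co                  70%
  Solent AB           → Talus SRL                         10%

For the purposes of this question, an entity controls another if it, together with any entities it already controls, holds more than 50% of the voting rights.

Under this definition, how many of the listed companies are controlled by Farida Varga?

5

Farida holds 85% of Ironvale, so Farida controls Ironvale.
Farida and Ironvale together hold 73% + 6% = 79% of Talus, so Farida controls Talus.
Ironvale and Farida together hold 69% + 21% = 90% of Stratus, so Farida controls Stratus.
Farida and Ironvale together hold 70% + 30% = 100% of Caldera, so Farida controls Caldera.
Talus holds 100% of Northlake, so Farida controls Northlake.
No other company's threshold is met.
Farida controls 5 companies.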